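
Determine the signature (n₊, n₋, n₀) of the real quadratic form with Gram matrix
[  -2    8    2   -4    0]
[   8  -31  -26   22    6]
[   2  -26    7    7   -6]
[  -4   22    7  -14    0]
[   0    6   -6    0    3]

Answer: (2, 3, 0)

Derivation:
step 0: pivot -2 → sign −
step 1: pivot 1 → sign +
step 2: pivot -315 → sign −
step 3: pivot -101/35 → sign −
step 4: pivot 3/101 → sign +
signature = (2, 3, 0)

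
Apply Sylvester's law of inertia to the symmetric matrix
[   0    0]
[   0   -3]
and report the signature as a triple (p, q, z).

step 0: pivot -3 → sign −
step 1: row/col 1 already zero → sign 0
signature = (0, 1, 1)

Answer: (0, 1, 1)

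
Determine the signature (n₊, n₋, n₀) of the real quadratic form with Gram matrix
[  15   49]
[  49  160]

Answer: (1, 1, 0)

Derivation:
step 0: pivot 15 → sign +
step 1: pivot -1/15 → sign −
signature = (1, 1, 0)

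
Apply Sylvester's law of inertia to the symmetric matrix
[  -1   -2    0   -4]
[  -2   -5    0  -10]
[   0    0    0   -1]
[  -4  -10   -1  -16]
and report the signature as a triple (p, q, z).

step 0: pivot -1 → sign −
step 1: pivot -1 → sign −
step 2: pivot 4 → sign +
step 3: pivot -1/4 → sign −
signature = (1, 3, 0)

Answer: (1, 3, 0)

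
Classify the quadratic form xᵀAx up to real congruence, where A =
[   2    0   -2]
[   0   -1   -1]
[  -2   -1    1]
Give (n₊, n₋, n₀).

Answer: (1, 1, 1)

Derivation:
step 0: pivot 2 → sign +
step 1: pivot -1 → sign −
step 2: row/col 2 already zero → sign 0
signature = (1, 1, 1)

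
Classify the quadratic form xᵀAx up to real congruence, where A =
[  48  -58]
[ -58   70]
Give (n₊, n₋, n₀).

step 0: pivot 48 → sign +
step 1: pivot -1/12 → sign −
signature = (1, 1, 0)

Answer: (1, 1, 0)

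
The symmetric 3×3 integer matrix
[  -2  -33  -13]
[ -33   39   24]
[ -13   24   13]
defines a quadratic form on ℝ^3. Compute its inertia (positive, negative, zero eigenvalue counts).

Answer: (2, 1, 0)

Derivation:
step 0: pivot -2 → sign −
step 1: pivot 1167/2 → sign +
step 2: pivot 6/389 → sign +
signature = (2, 1, 0)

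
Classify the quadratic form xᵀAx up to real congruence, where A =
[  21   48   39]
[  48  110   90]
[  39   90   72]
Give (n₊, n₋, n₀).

Answer: (2, 1, 0)

Derivation:
step 0: pivot 21 → sign +
step 1: pivot 2/7 → sign +
step 2: pivot -3 → sign −
signature = (2, 1, 0)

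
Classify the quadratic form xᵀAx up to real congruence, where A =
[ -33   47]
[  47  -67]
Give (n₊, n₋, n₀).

Answer: (0, 2, 0)

Derivation:
step 0: pivot -33 → sign −
step 1: pivot -2/33 → sign −
signature = (0, 2, 0)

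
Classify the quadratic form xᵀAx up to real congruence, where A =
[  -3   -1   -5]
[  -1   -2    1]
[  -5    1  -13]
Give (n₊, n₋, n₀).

step 0: pivot -3 → sign −
step 1: pivot -5/3 → sign −
step 2: pivot -2/5 → sign −
signature = (0, 3, 0)

Answer: (0, 3, 0)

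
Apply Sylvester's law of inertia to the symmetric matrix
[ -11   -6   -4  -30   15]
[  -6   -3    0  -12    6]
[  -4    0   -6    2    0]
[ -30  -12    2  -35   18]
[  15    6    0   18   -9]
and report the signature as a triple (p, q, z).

Answer: (2, 3, 0)

Derivation:
step 0: pivot -11 → sign −
step 1: pivot 3/11 → sign +
step 2: pivot -22 → sign −
step 3: pivot -1 → sign −
step 4: pivot 6/11 → sign +
signature = (2, 3, 0)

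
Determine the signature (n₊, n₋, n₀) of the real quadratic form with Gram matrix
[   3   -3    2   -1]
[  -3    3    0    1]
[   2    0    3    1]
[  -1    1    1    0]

step 0: pivot 3 → sign +
step 1: pivot 5/3 → sign +
step 2: pivot -12/5 → sign −
step 3: pivot -1/3 → sign −
signature = (2, 2, 0)

Answer: (2, 2, 0)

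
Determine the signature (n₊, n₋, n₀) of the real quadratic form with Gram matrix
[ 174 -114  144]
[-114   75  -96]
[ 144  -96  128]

step 0: pivot 174 → sign +
step 1: pivot 9/29 → sign +
step 2: row/col 2 already zero → sign 0
signature = (2, 0, 1)

Answer: (2, 0, 1)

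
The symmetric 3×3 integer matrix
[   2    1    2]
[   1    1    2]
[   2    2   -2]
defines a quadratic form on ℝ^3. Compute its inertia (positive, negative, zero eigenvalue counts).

step 0: pivot 2 → sign +
step 1: pivot 1/2 → sign +
step 2: pivot -6 → sign −
signature = (2, 1, 0)

Answer: (2, 1, 0)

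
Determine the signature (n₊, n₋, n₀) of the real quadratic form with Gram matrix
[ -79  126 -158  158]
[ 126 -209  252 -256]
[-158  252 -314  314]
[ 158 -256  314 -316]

Answer: (1, 3, 0)

Derivation:
step 0: pivot -79 → sign −
step 1: pivot -635/79 → sign −
step 2: pivot 2 → sign +
step 3: pivot -6/635 → sign −
signature = (1, 3, 0)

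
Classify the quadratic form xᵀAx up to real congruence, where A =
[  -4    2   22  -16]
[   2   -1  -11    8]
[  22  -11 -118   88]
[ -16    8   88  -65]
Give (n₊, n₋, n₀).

step 0: pivot -4 → sign −
step 1: pivot 3 → sign +
step 2: pivot -1 → sign −
step 3: row/col 3 already zero → sign 0
signature = (1, 2, 1)

Answer: (1, 2, 1)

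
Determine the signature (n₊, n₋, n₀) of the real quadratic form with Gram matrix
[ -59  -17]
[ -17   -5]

Answer: (0, 2, 0)

Derivation:
step 0: pivot -59 → sign −
step 1: pivot -6/59 → sign −
signature = (0, 2, 0)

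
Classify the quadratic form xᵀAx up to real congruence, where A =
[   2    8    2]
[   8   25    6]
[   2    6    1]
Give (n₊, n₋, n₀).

step 0: pivot 2 → sign +
step 1: pivot -7 → sign −
step 2: pivot -3/7 → sign −
signature = (1, 2, 0)

Answer: (1, 2, 0)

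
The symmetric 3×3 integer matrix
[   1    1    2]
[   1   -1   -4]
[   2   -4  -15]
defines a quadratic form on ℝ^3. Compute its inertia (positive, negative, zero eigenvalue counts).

step 0: pivot 1 → sign +
step 1: pivot -2 → sign −
step 2: pivot -1 → sign −
signature = (1, 2, 0)

Answer: (1, 2, 0)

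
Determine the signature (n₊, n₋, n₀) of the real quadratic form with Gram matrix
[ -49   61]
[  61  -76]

Answer: (0, 2, 0)

Derivation:
step 0: pivot -49 → sign −
step 1: pivot -3/49 → sign −
signature = (0, 2, 0)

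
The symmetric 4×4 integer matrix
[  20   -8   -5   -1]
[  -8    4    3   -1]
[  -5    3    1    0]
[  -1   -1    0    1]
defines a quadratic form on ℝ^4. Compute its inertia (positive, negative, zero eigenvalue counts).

step 0: pivot 20 → sign +
step 1: pivot 4/5 → sign +
step 2: pivot -3/2 → sign −
step 3: row/col 3 already zero → sign 0
signature = (2, 1, 1)

Answer: (2, 1, 1)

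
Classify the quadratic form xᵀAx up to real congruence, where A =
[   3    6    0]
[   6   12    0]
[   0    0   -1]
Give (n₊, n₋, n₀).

step 0: pivot 3 → sign +
step 1: pivot -1 → sign −
step 2: row/col 2 already zero → sign 0
signature = (1, 1, 1)

Answer: (1, 1, 1)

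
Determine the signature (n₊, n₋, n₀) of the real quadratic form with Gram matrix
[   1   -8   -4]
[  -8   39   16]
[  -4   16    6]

Answer: (2, 1, 0)

Derivation:
step 0: pivot 1 → sign +
step 1: pivot -25 → sign −
step 2: pivot 6/25 → sign +
signature = (2, 1, 0)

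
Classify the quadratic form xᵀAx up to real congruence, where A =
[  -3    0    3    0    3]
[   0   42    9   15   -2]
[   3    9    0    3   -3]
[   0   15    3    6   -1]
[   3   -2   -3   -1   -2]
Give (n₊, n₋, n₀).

step 0: pivot -3 → sign −
step 1: pivot 42 → sign +
step 2: pivot 15/14 → sign +
step 3: pivot 3/5 → sign +
step 4: pivot 2/3 → sign +
signature = (4, 1, 0)

Answer: (4, 1, 0)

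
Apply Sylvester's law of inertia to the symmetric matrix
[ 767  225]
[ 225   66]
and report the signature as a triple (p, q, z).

Answer: (1, 1, 0)

Derivation:
step 0: pivot 767 → sign +
step 1: pivot -3/767 → sign −
signature = (1, 1, 0)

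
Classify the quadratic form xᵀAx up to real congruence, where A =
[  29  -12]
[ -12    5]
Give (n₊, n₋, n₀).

step 0: pivot 29 → sign +
step 1: pivot 1/29 → sign +
signature = (2, 0, 0)

Answer: (2, 0, 0)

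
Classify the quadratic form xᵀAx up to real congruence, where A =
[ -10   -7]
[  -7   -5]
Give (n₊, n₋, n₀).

Answer: (0, 2, 0)

Derivation:
step 0: pivot -10 → sign −
step 1: pivot -1/10 → sign −
signature = (0, 2, 0)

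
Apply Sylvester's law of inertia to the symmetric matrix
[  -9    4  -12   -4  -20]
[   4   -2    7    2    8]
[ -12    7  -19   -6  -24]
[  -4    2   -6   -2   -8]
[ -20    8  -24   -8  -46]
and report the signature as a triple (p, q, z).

step 0: pivot -9 → sign −
step 1: pivot -2/9 → sign −
step 2: pivot 19/2 → sign +
step 3: pivot -2/19 → sign −
step 4: pivot 2 → sign +
signature = (2, 3, 0)

Answer: (2, 3, 0)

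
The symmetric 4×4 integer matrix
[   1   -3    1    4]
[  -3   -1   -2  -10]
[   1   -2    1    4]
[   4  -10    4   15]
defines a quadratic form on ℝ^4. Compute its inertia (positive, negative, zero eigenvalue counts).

Answer: (2, 2, 0)

Derivation:
step 0: pivot 1 → sign +
step 1: pivot -10 → sign −
step 2: pivot 1/10 → sign +
step 3: pivot -1 → sign −
signature = (2, 2, 0)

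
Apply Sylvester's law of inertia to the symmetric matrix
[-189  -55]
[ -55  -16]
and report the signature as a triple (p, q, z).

Answer: (1, 1, 0)

Derivation:
step 0: pivot -189 → sign −
step 1: pivot 1/189 → sign +
signature = (1, 1, 0)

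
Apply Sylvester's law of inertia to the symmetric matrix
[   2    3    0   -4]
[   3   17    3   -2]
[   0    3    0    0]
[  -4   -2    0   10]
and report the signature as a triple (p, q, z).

Answer: (3, 1, 0)

Derivation:
step 0: pivot 2 → sign +
step 1: pivot 25/2 → sign +
step 2: pivot -18/25 → sign −
step 3: pivot 2 → sign +
signature = (3, 1, 0)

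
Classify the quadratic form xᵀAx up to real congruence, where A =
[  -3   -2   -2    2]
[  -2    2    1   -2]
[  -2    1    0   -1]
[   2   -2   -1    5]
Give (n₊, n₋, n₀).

step 0: pivot -3 → sign −
step 1: pivot 10/3 → sign +
step 2: pivot -3/10 → sign −
step 3: pivot 3 → sign +
signature = (2, 2, 0)

Answer: (2, 2, 0)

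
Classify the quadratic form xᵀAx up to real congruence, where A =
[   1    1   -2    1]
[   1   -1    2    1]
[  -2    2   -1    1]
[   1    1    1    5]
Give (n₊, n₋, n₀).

Answer: (3, 1, 0)

Derivation:
step 0: pivot 1 → sign +
step 1: pivot -2 → sign −
step 2: pivot 3 → sign +
step 3: pivot 1 → sign +
signature = (3, 1, 0)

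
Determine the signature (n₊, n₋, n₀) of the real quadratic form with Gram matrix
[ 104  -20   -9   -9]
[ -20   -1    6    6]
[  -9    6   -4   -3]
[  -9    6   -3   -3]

Answer: (1, 3, 0)

Derivation:
step 0: pivot 104 → sign +
step 1: pivot -63/13 → sign −
step 2: pivot -57/56 → sign −
step 3: pivot -1/57 → sign −
signature = (1, 3, 0)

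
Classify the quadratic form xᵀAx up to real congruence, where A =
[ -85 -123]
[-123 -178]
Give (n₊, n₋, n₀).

Answer: (0, 2, 0)

Derivation:
step 0: pivot -85 → sign −
step 1: pivot -1/85 → sign −
signature = (0, 2, 0)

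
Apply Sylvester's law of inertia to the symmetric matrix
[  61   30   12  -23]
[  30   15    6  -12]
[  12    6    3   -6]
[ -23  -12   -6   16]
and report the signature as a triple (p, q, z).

step 0: pivot 61 → sign +
step 1: pivot 15/61 → sign +
step 2: pivot 3/5 → sign +
step 3: pivot 3 → sign +
signature = (4, 0, 0)

Answer: (4, 0, 0)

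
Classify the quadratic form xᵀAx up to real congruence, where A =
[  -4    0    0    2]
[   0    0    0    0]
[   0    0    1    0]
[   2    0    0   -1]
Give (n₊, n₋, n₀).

Answer: (1, 1, 2)

Derivation:
step 0: pivot -4 → sign −
step 1: pivot 1 → sign +
step 2: row/col 2 already zero → sign 0
step 3: row/col 3 already zero → sign 0
signature = (1, 1, 2)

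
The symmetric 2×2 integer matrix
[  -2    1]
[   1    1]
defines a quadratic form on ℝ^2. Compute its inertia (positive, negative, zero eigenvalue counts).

step 0: pivot -2 → sign −
step 1: pivot 3/2 → sign +
signature = (1, 1, 0)

Answer: (1, 1, 0)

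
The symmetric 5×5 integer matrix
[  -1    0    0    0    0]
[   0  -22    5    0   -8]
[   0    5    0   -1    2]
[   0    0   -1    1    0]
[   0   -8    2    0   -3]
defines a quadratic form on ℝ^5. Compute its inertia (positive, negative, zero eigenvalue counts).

Answer: (2, 3, 0)

Derivation:
step 0: pivot -1 → sign −
step 1: pivot -22 → sign −
step 2: pivot 25/22 → sign +
step 3: pivot 3/25 → sign +
step 4: pivot -1/3 → sign −
signature = (2, 3, 0)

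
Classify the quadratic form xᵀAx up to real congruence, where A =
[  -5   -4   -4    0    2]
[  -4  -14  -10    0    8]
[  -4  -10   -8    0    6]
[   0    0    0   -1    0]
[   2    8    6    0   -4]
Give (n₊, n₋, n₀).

step 0: pivot -5 → sign −
step 1: pivot -54/5 → sign −
step 2: pivot -14/27 → sign −
step 3: pivot -1 → sign −
step 4: pivot 6/7 → sign +
signature = (1, 4, 0)

Answer: (1, 4, 0)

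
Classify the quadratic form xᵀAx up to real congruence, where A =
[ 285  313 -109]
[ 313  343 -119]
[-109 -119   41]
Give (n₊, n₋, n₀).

step 0: pivot 285 → sign +
step 1: pivot -214/285 → sign −
step 2: pivot -2/107 → sign −
signature = (1, 2, 0)

Answer: (1, 2, 0)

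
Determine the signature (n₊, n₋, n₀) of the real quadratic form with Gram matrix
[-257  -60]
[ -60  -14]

step 0: pivot -257 → sign −
step 1: pivot 2/257 → sign +
signature = (1, 1, 0)

Answer: (1, 1, 0)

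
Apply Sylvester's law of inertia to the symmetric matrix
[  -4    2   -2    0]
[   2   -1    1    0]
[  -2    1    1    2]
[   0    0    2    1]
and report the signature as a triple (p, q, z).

Answer: (1, 2, 1)

Derivation:
step 0: pivot -4 → sign −
step 1: pivot 2 → sign +
step 2: pivot -1 → sign −
step 3: row/col 3 already zero → sign 0
signature = (1, 2, 1)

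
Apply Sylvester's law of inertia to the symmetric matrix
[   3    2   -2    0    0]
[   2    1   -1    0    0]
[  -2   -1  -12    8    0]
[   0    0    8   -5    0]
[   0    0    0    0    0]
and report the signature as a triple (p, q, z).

step 0: pivot 3 → sign +
step 1: pivot -1/3 → sign −
step 2: pivot -13 → sign −
step 3: pivot -1/13 → sign −
step 4: row/col 4 already zero → sign 0
signature = (1, 3, 1)

Answer: (1, 3, 1)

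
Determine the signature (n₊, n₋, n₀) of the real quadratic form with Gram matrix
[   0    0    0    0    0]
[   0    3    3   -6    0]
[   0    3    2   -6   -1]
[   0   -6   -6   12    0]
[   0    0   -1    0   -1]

step 0: pivot 3 → sign +
step 1: pivot -1 → sign −
step 2: row/col 2 already zero → sign 0
step 3: row/col 3 already zero → sign 0
step 4: row/col 4 already zero → sign 0
signature = (1, 1, 3)

Answer: (1, 1, 3)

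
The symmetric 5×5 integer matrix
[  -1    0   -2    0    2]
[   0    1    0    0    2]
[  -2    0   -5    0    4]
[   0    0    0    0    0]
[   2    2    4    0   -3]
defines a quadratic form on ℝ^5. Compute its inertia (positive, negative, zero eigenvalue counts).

Answer: (1, 3, 1)

Derivation:
step 0: pivot -1 → sign −
step 1: pivot 1 → sign +
step 2: pivot -1 → sign −
step 3: pivot -3 → sign −
step 4: row/col 4 already zero → sign 0
signature = (1, 3, 1)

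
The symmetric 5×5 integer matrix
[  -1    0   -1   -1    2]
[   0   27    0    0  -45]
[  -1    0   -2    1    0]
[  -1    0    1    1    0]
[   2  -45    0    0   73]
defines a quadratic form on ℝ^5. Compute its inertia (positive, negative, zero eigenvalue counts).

step 0: pivot -1 → sign −
step 1: pivot 27 → sign +
step 2: pivot -1 → sign −
step 3: pivot 6 → sign +
step 4: row/col 4 already zero → sign 0
signature = (2, 2, 1)

Answer: (2, 2, 1)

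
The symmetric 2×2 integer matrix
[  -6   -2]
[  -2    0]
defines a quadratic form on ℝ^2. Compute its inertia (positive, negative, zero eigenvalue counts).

Answer: (1, 1, 0)

Derivation:
step 0: pivot -6 → sign −
step 1: pivot 2/3 → sign +
signature = (1, 1, 0)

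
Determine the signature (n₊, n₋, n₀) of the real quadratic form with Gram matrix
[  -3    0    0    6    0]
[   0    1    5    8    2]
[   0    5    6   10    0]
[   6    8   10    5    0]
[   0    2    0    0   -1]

step 0: pivot -3 → sign −
step 1: pivot 1 → sign +
step 2: pivot -19 → sign −
step 3: pivot 7/19 → sign +
step 4: pivot 1/7 → sign +
signature = (3, 2, 0)

Answer: (3, 2, 0)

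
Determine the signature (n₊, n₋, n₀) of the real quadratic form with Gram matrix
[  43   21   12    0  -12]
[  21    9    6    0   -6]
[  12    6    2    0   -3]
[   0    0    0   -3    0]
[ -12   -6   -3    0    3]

step 0: pivot 43 → sign +
step 1: pivot -54/43 → sign −
step 2: pivot -4/3 → sign −
step 3: pivot -3 → sign −
step 4: pivot -1/4 → sign −
signature = (1, 4, 0)

Answer: (1, 4, 0)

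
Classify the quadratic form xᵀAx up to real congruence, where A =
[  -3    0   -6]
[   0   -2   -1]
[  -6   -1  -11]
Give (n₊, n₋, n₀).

step 0: pivot -3 → sign −
step 1: pivot -2 → sign −
step 2: pivot 3/2 → sign +
signature = (1, 2, 0)

Answer: (1, 2, 0)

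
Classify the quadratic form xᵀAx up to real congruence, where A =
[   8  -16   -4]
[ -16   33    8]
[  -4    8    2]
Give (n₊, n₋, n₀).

Answer: (2, 0, 1)

Derivation:
step 0: pivot 8 → sign +
step 1: pivot 1 → sign +
step 2: row/col 2 already zero → sign 0
signature = (2, 0, 1)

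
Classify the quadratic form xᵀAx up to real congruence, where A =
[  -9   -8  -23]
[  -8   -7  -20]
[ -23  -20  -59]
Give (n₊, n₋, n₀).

Answer: (1, 2, 0)

Derivation:
step 0: pivot -9 → sign −
step 1: pivot 1/9 → sign +
step 2: pivot -2 → sign −
signature = (1, 2, 0)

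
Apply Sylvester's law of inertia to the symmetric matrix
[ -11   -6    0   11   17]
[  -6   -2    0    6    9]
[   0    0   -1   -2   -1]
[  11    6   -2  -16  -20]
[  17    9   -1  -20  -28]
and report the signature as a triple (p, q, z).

Answer: (2, 3, 0)

Derivation:
step 0: pivot -11 → sign −
step 1: pivot 14/11 → sign +
step 2: pivot -1 → sign −
step 3: pivot -1 → sign −
step 4: pivot 3/14 → sign +
signature = (2, 3, 0)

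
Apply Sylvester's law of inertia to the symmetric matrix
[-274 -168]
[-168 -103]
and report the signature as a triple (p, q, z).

step 0: pivot -274 → sign −
step 1: pivot 1/137 → sign +
signature = (1, 1, 0)

Answer: (1, 1, 0)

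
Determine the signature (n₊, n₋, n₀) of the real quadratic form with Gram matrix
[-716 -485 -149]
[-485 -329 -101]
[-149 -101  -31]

step 0: pivot -716 → sign −
step 1: pivot -339/716 → sign −
step 2: pivot 2/113 → sign +
signature = (1, 2, 0)

Answer: (1, 2, 0)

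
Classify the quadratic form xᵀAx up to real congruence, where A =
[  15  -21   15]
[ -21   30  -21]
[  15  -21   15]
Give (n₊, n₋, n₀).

step 0: pivot 15 → sign +
step 1: pivot 3/5 → sign +
step 2: row/col 2 already zero → sign 0
signature = (2, 0, 1)

Answer: (2, 0, 1)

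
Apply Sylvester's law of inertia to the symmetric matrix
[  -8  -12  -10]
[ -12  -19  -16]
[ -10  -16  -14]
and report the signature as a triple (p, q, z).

Answer: (0, 3, 0)

Derivation:
step 0: pivot -8 → sign −
step 1: pivot -1 → sign −
step 2: pivot -1/2 → sign −
signature = (0, 3, 0)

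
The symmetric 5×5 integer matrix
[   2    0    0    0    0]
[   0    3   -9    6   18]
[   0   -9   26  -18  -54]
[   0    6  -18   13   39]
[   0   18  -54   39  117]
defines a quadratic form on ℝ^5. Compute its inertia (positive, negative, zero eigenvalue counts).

Answer: (3, 1, 1)

Derivation:
step 0: pivot 2 → sign +
step 1: pivot 3 → sign +
step 2: pivot -1 → sign −
step 3: pivot 1 → sign +
step 4: row/col 4 already zero → sign 0
signature = (3, 1, 1)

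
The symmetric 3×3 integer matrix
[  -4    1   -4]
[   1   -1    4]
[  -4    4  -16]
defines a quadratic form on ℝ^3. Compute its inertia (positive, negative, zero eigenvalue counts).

step 0: pivot -4 → sign −
step 1: pivot -3/4 → sign −
step 2: row/col 2 already zero → sign 0
signature = (0, 2, 1)

Answer: (0, 2, 1)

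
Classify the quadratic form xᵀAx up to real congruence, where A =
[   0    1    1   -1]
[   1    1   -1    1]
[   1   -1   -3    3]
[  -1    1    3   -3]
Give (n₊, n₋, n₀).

Answer: (1, 1, 2)

Derivation:
step 0: pivot 1 → sign +
step 1: pivot -1 → sign −
step 2: row/col 2 already zero → sign 0
step 3: row/col 3 already zero → sign 0
signature = (1, 1, 2)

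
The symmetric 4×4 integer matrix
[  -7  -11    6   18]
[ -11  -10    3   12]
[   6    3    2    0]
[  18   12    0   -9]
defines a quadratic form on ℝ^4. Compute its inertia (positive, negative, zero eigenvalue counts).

step 0: pivot -7 → sign −
step 1: pivot 51/7 → sign +
step 2: pivot 25/17 → sign +
step 3: pivot 3/25 → sign +
signature = (3, 1, 0)

Answer: (3, 1, 0)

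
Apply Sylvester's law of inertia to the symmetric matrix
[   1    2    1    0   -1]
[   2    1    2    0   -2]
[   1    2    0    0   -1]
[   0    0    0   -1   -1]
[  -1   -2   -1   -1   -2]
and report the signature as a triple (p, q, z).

Answer: (1, 4, 0)

Derivation:
step 0: pivot 1 → sign +
step 1: pivot -3 → sign −
step 2: pivot -1 → sign −
step 3: pivot -1 → sign −
step 4: pivot -2 → sign −
signature = (1, 4, 0)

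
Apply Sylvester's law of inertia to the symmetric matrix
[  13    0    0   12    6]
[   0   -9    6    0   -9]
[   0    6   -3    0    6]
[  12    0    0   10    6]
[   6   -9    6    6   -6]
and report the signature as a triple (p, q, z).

step 0: pivot 13 → sign +
step 1: pivot -9 → sign −
step 2: pivot 1 → sign +
step 3: pivot -14/13 → sign −
step 4: pivot 3/7 → sign +
signature = (3, 2, 0)

Answer: (3, 2, 0)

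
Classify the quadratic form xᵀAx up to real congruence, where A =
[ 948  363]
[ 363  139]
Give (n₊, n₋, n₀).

Answer: (2, 0, 0)

Derivation:
step 0: pivot 948 → sign +
step 1: pivot 1/316 → sign +
signature = (2, 0, 0)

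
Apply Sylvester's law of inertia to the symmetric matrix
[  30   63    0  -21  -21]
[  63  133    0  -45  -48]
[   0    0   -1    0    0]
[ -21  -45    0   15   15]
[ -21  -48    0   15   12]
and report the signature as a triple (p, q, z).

Answer: (3, 2, 0)

Derivation:
step 0: pivot 30 → sign +
step 1: pivot 7/10 → sign +
step 2: pivot -1 → sign −
step 3: pivot -6/7 → sign −
step 4: pivot 3/2 → sign +
signature = (3, 2, 0)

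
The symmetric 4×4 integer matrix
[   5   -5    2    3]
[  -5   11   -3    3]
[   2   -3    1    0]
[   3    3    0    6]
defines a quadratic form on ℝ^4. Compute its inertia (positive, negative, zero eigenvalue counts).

step 0: pivot 5 → sign +
step 1: pivot 6 → sign +
step 2: pivot 1/30 → sign +
step 3: pivot -3 → sign −
signature = (3, 1, 0)

Answer: (3, 1, 0)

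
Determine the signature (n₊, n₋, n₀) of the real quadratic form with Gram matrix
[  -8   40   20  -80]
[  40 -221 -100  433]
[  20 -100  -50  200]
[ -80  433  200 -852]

step 0: pivot -8 → sign −
step 1: pivot -21 → sign −
step 2: pivot -1/7 → sign −
step 3: row/col 3 already zero → sign 0
signature = (0, 3, 1)

Answer: (0, 3, 1)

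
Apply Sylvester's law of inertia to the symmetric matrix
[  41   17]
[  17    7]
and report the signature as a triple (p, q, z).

Answer: (1, 1, 0)

Derivation:
step 0: pivot 41 → sign +
step 1: pivot -2/41 → sign −
signature = (1, 1, 0)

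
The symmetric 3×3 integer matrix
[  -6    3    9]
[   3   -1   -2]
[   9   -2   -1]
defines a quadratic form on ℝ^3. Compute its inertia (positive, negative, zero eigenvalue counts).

Answer: (1, 1, 1)

Derivation:
step 0: pivot -6 → sign −
step 1: pivot 1/2 → sign +
step 2: row/col 2 already zero → sign 0
signature = (1, 1, 1)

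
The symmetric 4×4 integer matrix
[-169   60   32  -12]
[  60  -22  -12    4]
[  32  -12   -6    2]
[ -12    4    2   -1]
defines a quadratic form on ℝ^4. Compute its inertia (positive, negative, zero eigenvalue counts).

step 0: pivot -169 → sign −
step 1: pivot -118/169 → sign −
step 2: pivot 38/59 → sign +
step 3: pivot -1/19 → sign −
signature = (1, 3, 0)

Answer: (1, 3, 0)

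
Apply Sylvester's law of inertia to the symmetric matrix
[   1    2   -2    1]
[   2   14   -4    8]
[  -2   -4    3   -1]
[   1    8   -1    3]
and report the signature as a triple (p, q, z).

Answer: (2, 2, 0)

Derivation:
step 0: pivot 1 → sign +
step 1: pivot 10 → sign +
step 2: pivot -1 → sign −
step 3: pivot -3/5 → sign −
signature = (2, 2, 0)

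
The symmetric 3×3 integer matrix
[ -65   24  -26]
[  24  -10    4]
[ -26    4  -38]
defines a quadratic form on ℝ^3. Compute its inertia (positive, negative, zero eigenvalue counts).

Answer: (0, 3, 0)

Derivation:
step 0: pivot -65 → sign −
step 1: pivot -74/65 → sign −
step 2: pivot -2/37 → sign −
signature = (0, 3, 0)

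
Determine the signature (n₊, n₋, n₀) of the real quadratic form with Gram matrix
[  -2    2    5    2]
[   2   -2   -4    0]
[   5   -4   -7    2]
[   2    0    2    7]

step 0: pivot -2 → sign −
step 1: pivot 11/2 → sign +
step 2: pivot -2/11 → sign −
step 3: pivot 3 → sign +
signature = (2, 2, 0)

Answer: (2, 2, 0)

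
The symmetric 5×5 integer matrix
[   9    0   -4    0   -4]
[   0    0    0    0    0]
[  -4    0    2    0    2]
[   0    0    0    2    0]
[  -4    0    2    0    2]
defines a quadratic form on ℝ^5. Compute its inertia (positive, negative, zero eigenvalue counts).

Answer: (3, 0, 2)

Derivation:
step 0: pivot 9 → sign +
step 1: pivot 2/9 → sign +
step 2: pivot 2 → sign +
step 3: row/col 3 already zero → sign 0
step 4: row/col 4 already zero → sign 0
signature = (3, 0, 2)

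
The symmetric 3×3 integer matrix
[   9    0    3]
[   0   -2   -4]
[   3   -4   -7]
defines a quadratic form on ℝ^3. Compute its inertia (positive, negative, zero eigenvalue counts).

Answer: (1, 1, 1)

Derivation:
step 0: pivot 9 → sign +
step 1: pivot -2 → sign −
step 2: row/col 2 already zero → sign 0
signature = (1, 1, 1)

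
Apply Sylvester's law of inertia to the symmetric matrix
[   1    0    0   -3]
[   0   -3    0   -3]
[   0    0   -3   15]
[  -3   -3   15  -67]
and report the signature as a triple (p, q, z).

Answer: (2, 2, 0)

Derivation:
step 0: pivot 1 → sign +
step 1: pivot -3 → sign −
step 2: pivot -3 → sign −
step 3: pivot 2 → sign +
signature = (2, 2, 0)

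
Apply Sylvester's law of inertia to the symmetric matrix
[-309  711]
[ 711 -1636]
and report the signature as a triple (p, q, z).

step 0: pivot -309 → sign −
step 1: pivot -1/103 → sign −
signature = (0, 2, 0)

Answer: (0, 2, 0)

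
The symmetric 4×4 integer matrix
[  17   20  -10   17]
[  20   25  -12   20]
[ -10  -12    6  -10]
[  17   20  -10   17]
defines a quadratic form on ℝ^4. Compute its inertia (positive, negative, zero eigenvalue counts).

Answer: (3, 0, 1)

Derivation:
step 0: pivot 17 → sign +
step 1: pivot 25/17 → sign +
step 2: pivot 2/25 → sign +
step 3: row/col 3 already zero → sign 0
signature = (3, 0, 1)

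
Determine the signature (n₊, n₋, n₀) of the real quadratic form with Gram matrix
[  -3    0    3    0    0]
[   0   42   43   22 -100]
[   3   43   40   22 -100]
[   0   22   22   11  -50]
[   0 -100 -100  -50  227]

step 0: pivot -3 → sign −
step 1: pivot 42 → sign +
step 2: pivot -43/42 → sign −
step 3: pivot -11/43 → sign −
step 4: pivot -3/11 → sign −
signature = (1, 4, 0)

Answer: (1, 4, 0)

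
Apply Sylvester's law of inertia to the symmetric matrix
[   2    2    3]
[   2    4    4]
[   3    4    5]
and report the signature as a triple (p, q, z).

Answer: (2, 0, 1)

Derivation:
step 0: pivot 2 → sign +
step 1: pivot 2 → sign +
step 2: row/col 2 already zero → sign 0
signature = (2, 0, 1)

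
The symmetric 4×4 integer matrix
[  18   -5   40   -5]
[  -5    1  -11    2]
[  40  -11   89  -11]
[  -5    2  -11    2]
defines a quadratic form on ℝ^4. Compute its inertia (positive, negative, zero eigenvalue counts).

step 0: pivot 18 → sign +
step 1: pivot -7/18 → sign −
step 2: pivot 1/7 → sign +
step 3: pivot 1 → sign +
signature = (3, 1, 0)

Answer: (3, 1, 0)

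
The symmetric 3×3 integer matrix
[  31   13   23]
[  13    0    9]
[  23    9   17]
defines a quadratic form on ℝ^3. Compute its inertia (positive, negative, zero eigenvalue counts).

Answer: (2, 1, 0)

Derivation:
step 0: pivot 31 → sign +
step 1: pivot -169/31 → sign −
step 2: pivot 2/169 → sign +
signature = (2, 1, 0)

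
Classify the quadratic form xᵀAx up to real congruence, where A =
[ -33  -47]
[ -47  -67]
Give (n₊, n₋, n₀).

step 0: pivot -33 → sign −
step 1: pivot -2/33 → sign −
signature = (0, 2, 0)

Answer: (0, 2, 0)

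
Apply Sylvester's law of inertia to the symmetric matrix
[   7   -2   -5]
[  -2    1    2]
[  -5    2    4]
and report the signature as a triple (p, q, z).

Answer: (2, 1, 0)

Derivation:
step 0: pivot 7 → sign +
step 1: pivot 3/7 → sign +
step 2: pivot -1/3 → sign −
signature = (2, 1, 0)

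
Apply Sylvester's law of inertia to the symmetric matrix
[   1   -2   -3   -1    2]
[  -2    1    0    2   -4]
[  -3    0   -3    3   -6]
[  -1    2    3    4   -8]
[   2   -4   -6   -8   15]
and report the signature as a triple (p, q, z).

Answer: (2, 2, 1)

Derivation:
step 0: pivot 1 → sign +
step 1: pivot -3 → sign −
step 2: pivot 3 → sign +
step 3: pivot -1 → sign −
step 4: row/col 4 already zero → sign 0
signature = (2, 2, 1)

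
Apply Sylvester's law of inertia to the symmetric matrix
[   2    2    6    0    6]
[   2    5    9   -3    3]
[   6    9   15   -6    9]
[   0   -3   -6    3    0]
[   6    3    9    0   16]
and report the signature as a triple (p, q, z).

step 0: pivot 2 → sign +
step 1: pivot 3 → sign +
step 2: pivot -6 → sign −
step 3: pivot 3/2 → sign +
step 4: pivot 1 → sign +
signature = (4, 1, 0)

Answer: (4, 1, 0)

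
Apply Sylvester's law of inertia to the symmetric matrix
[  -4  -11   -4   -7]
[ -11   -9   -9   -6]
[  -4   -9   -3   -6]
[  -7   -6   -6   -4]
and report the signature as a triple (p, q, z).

Answer: (2, 2, 0)

Derivation:
step 0: pivot -4 → sign −
step 1: pivot 85/4 → sign +
step 2: pivot 69/85 → sign +
step 3: pivot -2/23 → sign −
signature = (2, 2, 0)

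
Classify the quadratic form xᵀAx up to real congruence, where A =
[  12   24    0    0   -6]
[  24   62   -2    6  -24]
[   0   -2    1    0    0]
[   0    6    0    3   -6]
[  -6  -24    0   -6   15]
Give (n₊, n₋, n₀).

step 0: pivot 12 → sign +
step 1: pivot 14 → sign +
step 2: pivot 5/7 → sign +
step 3: pivot -3/5 → sign −
step 4: row/col 4 already zero → sign 0
signature = (3, 1, 1)

Answer: (3, 1, 1)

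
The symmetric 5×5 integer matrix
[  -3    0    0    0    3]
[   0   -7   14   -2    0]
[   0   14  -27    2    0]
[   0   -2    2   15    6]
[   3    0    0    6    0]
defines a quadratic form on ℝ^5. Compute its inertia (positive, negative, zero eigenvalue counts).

Answer: (2, 3, 0)

Derivation:
step 0: pivot -3 → sign −
step 1: pivot -7 → sign −
step 2: pivot 1 → sign +
step 3: pivot 81/7 → sign +
step 4: pivot -1/9 → sign −
signature = (2, 3, 0)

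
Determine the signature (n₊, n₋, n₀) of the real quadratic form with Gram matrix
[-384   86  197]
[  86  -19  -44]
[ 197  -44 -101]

Answer: (2, 1, 0)

Derivation:
step 0: pivot -384 → sign −
step 1: pivot 25/96 → sign +
step 2: pivot 1/100 → sign +
signature = (2, 1, 0)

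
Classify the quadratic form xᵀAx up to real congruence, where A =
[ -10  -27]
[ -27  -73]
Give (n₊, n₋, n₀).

Answer: (0, 2, 0)

Derivation:
step 0: pivot -10 → sign −
step 1: pivot -1/10 → sign −
signature = (0, 2, 0)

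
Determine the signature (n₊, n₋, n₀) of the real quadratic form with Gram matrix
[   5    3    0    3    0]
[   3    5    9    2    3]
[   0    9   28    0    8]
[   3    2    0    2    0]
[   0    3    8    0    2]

step 0: pivot 5 → sign +
step 1: pivot 16/5 → sign +
step 2: pivot 43/16 → sign +
step 3: pivot 3/43 → sign +
step 4: pivot -2 → sign −
signature = (4, 1, 0)

Answer: (4, 1, 0)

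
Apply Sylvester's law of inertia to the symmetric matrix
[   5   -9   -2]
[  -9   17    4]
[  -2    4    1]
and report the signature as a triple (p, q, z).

step 0: pivot 5 → sign +
step 1: pivot 4/5 → sign +
step 2: row/col 2 already zero → sign 0
signature = (2, 0, 1)

Answer: (2, 0, 1)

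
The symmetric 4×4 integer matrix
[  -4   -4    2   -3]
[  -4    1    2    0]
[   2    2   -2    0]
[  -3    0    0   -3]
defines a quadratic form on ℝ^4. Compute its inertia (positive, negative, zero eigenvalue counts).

Answer: (1, 3, 0)

Derivation:
step 0: pivot -4 → sign −
step 1: pivot 5 → sign +
step 2: pivot -1 → sign −
step 3: pivot -3/10 → sign −
signature = (1, 3, 0)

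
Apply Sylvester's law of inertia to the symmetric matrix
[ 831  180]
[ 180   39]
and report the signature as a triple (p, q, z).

step 0: pivot 831 → sign +
step 1: pivot 3/277 → sign +
signature = (2, 0, 0)

Answer: (2, 0, 0)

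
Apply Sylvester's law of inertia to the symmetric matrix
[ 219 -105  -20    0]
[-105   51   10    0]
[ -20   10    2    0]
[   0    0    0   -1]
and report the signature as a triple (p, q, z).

step 0: pivot 219 → sign +
step 1: pivot 48/73 → sign +
step 2: pivot -1/12 → sign −
step 3: pivot -1 → sign −
signature = (2, 2, 0)

Answer: (2, 2, 0)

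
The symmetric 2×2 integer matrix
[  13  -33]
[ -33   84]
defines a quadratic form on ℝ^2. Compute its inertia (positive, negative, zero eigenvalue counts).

Answer: (2, 0, 0)

Derivation:
step 0: pivot 13 → sign +
step 1: pivot 3/13 → sign +
signature = (2, 0, 0)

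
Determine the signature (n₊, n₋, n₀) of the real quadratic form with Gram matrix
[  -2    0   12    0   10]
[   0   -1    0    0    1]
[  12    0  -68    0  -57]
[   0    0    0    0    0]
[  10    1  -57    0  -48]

Answer: (2, 2, 1)

Derivation:
step 0: pivot -2 → sign −
step 1: pivot -1 → sign −
step 2: pivot 4 → sign +
step 3: pivot 3/4 → sign +
step 4: row/col 4 already zero → sign 0
signature = (2, 2, 1)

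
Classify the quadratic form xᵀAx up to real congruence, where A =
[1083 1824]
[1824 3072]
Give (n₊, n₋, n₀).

Answer: (1, 0, 1)

Derivation:
step 0: pivot 1083 → sign +
step 1: row/col 1 already zero → sign 0
signature = (1, 0, 1)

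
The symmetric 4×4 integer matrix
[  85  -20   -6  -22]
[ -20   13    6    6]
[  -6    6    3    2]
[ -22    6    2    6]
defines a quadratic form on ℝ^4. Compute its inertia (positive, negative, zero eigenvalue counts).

Answer: (4, 0, 0)

Derivation:
step 0: pivot 85 → sign +
step 1: pivot 141/17 → sign +
step 2: pivot 9/235 → sign +
step 3: pivot 2/9 → sign +
signature = (4, 0, 0)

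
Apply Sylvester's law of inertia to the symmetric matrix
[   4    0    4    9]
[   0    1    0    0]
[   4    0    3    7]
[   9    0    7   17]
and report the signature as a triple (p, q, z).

step 0: pivot 4 → sign +
step 1: pivot 1 → sign +
step 2: pivot -1 → sign −
step 3: pivot 3/4 → sign +
signature = (3, 1, 0)

Answer: (3, 1, 0)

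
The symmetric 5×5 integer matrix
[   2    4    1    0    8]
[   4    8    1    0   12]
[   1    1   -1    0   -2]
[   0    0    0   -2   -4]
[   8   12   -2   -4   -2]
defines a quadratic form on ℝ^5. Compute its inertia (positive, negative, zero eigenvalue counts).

step 0: pivot 2 → sign +
step 1: pivot -3/2 → sign −
step 2: pivot 2/3 → sign +
step 3: pivot -2 → sign −
step 4: pivot -2 → sign −
signature = (2, 3, 0)

Answer: (2, 3, 0)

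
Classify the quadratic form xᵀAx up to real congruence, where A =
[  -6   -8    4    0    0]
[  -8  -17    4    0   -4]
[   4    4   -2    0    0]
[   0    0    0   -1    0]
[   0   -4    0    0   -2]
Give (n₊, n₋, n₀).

Answer: (1, 4, 0)

Derivation:
step 0: pivot -6 → sign −
step 1: pivot -19/3 → sign −
step 2: pivot 18/19 → sign +
step 3: pivot -1 → sign −
step 4: pivot -2/9 → sign −
signature = (1, 4, 0)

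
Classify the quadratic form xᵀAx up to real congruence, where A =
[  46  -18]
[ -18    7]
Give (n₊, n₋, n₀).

Answer: (1, 1, 0)

Derivation:
step 0: pivot 46 → sign +
step 1: pivot -1/23 → sign −
signature = (1, 1, 0)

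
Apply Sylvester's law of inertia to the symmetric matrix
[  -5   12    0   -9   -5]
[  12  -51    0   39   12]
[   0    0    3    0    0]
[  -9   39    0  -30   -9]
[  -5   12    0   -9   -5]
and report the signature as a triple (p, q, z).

Answer: (1, 3, 1)

Derivation:
step 0: pivot -5 → sign −
step 1: pivot -111/5 → sign −
step 2: pivot 3 → sign +
step 3: pivot -6/37 → sign −
step 4: row/col 4 already zero → sign 0
signature = (1, 3, 1)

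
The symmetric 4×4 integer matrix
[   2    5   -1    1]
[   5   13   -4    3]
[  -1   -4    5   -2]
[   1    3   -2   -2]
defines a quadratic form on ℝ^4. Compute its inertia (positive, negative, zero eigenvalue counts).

Answer: (2, 1, 1)

Derivation:
step 0: pivot 2 → sign +
step 1: pivot 1/2 → sign +
step 2: pivot -3 → sign −
step 3: row/col 3 already zero → sign 0
signature = (2, 1, 1)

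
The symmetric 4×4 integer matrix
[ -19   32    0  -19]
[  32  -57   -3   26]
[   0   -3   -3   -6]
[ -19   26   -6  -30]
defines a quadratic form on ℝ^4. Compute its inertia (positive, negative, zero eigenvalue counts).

Answer: (1, 3, 0)

Derivation:
step 0: pivot -19 → sign −
step 1: pivot -59/19 → sign −
step 2: pivot -6/59 → sign −
step 3: pivot 1 → sign +
signature = (1, 3, 0)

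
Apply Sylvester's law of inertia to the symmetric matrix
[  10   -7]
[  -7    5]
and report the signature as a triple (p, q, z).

Answer: (2, 0, 0)

Derivation:
step 0: pivot 10 → sign +
step 1: pivot 1/10 → sign +
signature = (2, 0, 0)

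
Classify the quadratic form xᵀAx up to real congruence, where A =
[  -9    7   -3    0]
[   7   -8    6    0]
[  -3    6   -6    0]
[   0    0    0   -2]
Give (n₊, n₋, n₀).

Answer: (1, 3, 0)

Derivation:
step 0: pivot -9 → sign −
step 1: pivot -23/9 → sign −
step 2: pivot 6/23 → sign +
step 3: pivot -2 → sign −
signature = (1, 3, 0)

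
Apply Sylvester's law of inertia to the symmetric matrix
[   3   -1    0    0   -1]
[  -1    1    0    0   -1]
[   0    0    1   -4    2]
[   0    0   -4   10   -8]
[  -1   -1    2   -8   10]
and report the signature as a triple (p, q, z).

Answer: (4, 1, 0)

Derivation:
step 0: pivot 3 → sign +
step 1: pivot 2/3 → sign +
step 2: pivot 1 → sign +
step 3: pivot -6 → sign −
step 4: pivot 3 → sign +
signature = (4, 1, 0)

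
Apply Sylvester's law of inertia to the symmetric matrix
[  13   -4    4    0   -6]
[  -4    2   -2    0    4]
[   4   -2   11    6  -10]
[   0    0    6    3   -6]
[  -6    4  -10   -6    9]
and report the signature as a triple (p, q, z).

step 0: pivot 13 → sign +
step 1: pivot 10/13 → sign +
step 2: pivot 9 → sign +
step 3: pivot -1 → sign −
step 4: pivot 1/5 → sign +
signature = (4, 1, 0)

Answer: (4, 1, 0)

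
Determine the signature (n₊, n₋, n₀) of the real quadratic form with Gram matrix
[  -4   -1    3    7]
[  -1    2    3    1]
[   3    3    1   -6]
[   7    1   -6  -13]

step 0: pivot -4 → sign −
step 1: pivot 9/4 → sign +
step 2: pivot 1 → sign +
step 3: pivot -1 → sign −
signature = (2, 2, 0)

Answer: (2, 2, 0)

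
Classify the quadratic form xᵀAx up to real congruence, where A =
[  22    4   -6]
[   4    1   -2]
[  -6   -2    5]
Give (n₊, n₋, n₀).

step 0: pivot 22 → sign +
step 1: pivot 3/11 → sign +
step 2: pivot 1/3 → sign +
signature = (3, 0, 0)

Answer: (3, 0, 0)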